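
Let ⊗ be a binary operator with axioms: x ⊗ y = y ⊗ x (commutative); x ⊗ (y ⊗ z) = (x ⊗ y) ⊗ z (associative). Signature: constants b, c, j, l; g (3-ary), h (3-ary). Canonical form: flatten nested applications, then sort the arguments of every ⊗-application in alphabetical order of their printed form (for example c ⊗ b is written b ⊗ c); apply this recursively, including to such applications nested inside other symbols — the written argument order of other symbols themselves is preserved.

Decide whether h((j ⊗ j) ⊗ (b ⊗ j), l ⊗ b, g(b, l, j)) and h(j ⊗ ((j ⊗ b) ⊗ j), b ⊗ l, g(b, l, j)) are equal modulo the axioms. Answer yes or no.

Answer: yes — both canonical forms are h(b ⊗ j ⊗ j ⊗ j, b ⊗ l, g(b, l, j))

Derivation:
Left:  h((j ⊗ j) ⊗ (b ⊗ j), l ⊗ b, g(b, l, j))
  Focus inside:  (j ⊗ j) ⊗ (b ⊗ j)
  Flatten:  j ⊗ j ⊗ b ⊗ j
  Sort:  b ⊗ j ⊗ j ⊗ j
  Put back:  h(b ⊗ j ⊗ j ⊗ j, b ⊗ l, g(b, l, j))
Right:  h(j ⊗ ((j ⊗ b) ⊗ j), b ⊗ l, g(b, l, j))
  Focus inside:  j ⊗ ((j ⊗ b) ⊗ j)
  Flatten:  j ⊗ j ⊗ b ⊗ j
  Order the arguments:  b ⊗ j ⊗ j ⊗ j
  Reassemble:  h(b ⊗ j ⊗ j ⊗ j, b ⊗ l, g(b, l, j))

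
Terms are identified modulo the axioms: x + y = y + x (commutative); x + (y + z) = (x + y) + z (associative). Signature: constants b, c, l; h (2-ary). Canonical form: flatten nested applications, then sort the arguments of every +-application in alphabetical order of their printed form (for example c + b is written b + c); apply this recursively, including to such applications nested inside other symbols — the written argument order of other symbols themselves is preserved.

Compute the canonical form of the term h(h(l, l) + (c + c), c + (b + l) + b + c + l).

Work inside:  c + (b + l) + b + c + l
Merge nested applications:  c + b + l + b + c + l
Sort:  b + b + c + c + l + l
Put back:  h(c + c + h(l, l), b + b + c + c + l + l)

Answer: h(c + c + h(l, l), b + b + c + c + l + l)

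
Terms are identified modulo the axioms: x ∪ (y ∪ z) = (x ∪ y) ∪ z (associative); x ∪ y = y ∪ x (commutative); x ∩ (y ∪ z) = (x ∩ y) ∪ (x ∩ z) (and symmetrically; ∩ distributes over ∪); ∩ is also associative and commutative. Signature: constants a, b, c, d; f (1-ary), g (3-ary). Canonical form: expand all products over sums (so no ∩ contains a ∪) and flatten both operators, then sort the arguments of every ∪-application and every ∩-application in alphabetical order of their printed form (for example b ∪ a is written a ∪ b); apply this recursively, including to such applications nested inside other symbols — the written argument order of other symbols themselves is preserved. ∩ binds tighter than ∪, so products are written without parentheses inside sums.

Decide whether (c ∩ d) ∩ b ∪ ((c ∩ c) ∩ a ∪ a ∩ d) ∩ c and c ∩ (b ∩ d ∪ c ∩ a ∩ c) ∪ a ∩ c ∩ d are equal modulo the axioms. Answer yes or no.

Left:  (c ∩ d) ∩ b ∪ ((c ∩ c) ∩ a ∪ a ∩ d) ∩ c
  Expand:  b ∩ c ∩ d ∪ a ∩ c ∩ c ∩ c ∪ a ∩ c ∩ d
  Sort arguments:  a ∩ c ∩ c ∩ c ∪ a ∩ c ∩ d ∪ b ∩ c ∩ d
Right:  c ∩ (b ∩ d ∪ c ∩ a ∩ c) ∪ a ∩ c ∩ d
  Distribute:  b ∩ c ∩ d ∪ a ∩ c ∩ c ∩ c ∪ a ∩ c ∩ d
  Order the arguments:  a ∩ c ∩ c ∩ c ∪ a ∩ c ∩ d ∪ b ∩ c ∩ d

Answer: yes — both canonical forms are a ∩ c ∩ c ∩ c ∪ a ∩ c ∩ d ∪ b ∩ c ∩ d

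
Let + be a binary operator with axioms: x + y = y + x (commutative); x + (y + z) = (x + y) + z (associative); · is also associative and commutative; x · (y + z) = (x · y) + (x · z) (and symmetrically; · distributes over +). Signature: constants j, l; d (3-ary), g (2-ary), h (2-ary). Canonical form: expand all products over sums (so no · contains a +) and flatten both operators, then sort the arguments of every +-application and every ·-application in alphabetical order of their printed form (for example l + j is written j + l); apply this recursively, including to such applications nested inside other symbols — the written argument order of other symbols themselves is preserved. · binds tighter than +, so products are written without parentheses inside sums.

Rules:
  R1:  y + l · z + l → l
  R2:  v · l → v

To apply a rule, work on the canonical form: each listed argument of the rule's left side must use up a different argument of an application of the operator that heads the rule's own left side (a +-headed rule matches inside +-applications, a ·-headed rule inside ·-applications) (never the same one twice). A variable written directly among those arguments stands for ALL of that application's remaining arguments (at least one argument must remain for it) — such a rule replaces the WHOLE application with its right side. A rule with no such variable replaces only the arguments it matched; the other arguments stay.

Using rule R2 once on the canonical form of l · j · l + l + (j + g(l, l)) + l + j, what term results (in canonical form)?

Answer: g(l, l) + j + j + j · l + l + l

Derivation:
Canonical form:  g(l, l) + j + j + j · l · l + l + l
R2 matches:  uses l;  v := j · l
Every leftover argument binds to the variable; the entire application is replaced.
Giving:  g(l, l) + j + j + j · l + l + l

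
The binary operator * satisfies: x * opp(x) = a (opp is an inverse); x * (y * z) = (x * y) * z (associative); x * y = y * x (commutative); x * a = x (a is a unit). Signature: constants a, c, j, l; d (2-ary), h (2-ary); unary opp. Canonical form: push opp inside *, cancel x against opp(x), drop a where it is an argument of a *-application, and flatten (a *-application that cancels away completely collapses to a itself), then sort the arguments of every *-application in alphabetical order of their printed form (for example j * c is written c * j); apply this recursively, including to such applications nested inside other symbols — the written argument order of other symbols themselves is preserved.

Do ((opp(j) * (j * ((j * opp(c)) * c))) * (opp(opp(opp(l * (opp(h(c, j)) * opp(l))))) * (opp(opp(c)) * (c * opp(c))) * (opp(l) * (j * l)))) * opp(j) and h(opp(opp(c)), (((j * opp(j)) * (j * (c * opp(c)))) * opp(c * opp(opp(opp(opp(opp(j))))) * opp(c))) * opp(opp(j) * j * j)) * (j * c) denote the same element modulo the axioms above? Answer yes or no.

Left:  ((opp(j) * (j * ((j * opp(c)) * c))) * (opp(opp(opp(l * (opp(h(c, j)) * opp(l))))) * (opp(opp(c)) * (c * opp(c))) * (opp(l) * (j * l)))) * opp(j)
  Push opp inside:  distribute opp over * and collapse double opp
  Cancel:  l cancels
  Combine occurrences:  j * c * h(c, j)
  Sort:  c * h(c, j) * j
Right:  h(opp(opp(c)), (((j * opp(j)) * (j * (c * opp(c)))) * opp(c * opp(opp(opp(opp(opp(j))))) * opp(c))) * opp(opp(j) * j * j)) * (j * c)
  Push opp inside:  distribute opp over * and collapse double opp
  Collect:  h(c, j) * j * c
  Sort arguments:  c * h(c, j) * j

Answer: yes — both canonical forms are c * h(c, j) * j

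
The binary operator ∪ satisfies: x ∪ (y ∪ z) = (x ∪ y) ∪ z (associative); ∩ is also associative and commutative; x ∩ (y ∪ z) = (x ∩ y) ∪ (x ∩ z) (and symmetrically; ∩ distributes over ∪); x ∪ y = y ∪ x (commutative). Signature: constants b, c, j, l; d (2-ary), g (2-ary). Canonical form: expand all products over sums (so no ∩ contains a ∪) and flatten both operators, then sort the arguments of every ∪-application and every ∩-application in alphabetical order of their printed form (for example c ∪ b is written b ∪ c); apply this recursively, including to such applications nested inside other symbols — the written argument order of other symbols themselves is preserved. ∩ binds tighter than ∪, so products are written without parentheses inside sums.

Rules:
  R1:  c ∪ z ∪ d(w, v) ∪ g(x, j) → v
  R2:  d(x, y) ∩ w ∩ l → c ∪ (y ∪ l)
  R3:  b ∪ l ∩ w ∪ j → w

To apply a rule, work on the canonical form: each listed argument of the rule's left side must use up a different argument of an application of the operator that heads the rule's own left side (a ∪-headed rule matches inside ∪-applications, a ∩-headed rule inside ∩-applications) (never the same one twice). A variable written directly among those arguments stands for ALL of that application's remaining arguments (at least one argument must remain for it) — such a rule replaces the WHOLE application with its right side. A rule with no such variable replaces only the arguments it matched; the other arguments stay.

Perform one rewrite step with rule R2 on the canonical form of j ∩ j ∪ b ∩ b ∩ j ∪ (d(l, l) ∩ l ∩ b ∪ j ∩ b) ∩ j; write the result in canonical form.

Canonical form:  b ∩ b ∩ j ∪ b ∩ d(l, l) ∩ j ∩ l ∪ b ∩ j ∩ j ∪ j ∩ j
R2 matches:  uses d(l, l), l;  w := b ∩ j, x := l, y := l
Every leftover argument binds to the variable; the entire application is replaced.
New term:  b ∩ b ∩ j ∪ b ∩ j ∩ j ∪ c ∪ j ∩ j ∪ l ∪ l

Answer: b ∩ b ∩ j ∪ b ∩ j ∩ j ∪ c ∪ j ∩ j ∪ l ∪ l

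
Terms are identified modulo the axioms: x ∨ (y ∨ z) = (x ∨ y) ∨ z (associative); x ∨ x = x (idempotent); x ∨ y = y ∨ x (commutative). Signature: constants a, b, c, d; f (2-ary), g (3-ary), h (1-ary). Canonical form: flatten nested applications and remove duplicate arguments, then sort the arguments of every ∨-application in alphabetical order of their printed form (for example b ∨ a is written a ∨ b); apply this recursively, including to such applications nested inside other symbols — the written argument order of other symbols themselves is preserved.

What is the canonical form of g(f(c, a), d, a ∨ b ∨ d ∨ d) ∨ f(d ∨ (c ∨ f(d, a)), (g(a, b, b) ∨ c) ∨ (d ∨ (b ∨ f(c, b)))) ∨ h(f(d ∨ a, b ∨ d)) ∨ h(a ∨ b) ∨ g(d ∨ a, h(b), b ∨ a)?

Answer: f(c ∨ d ∨ f(d, a), b ∨ c ∨ d ∨ f(c, b) ∨ g(a, b, b)) ∨ g(a ∨ d, h(b), a ∨ b) ∨ g(f(c, a), d, a ∨ b ∨ d) ∨ h(a ∨ b) ∨ h(f(a ∨ d, b ∨ d))

Derivation:
Simplify inside:  g(f(c, a), d, a ∨ b ∨ d ∨ d)  →  g(f(c, a), d, a ∨ b ∨ d)
Simplify inside:  f(d ∨ (c ∨ f(d, a)), (g(a, b, b) ∨ c) ∨ (d ∨ (b ∨ f(c, b))))  →  f(c ∨ d ∨ f(d, a), b ∨ c ∨ d ∨ f(c, b) ∨ g(a, b, b))
Simplify inside:  h(f(d ∨ a, b ∨ d))  →  h(f(a ∨ d, b ∨ d))
Order the arguments:  f(c ∨ d ∨ f(d, a), b ∨ c ∨ d ∨ f(c, b) ∨ g(a, b, b)) ∨ g(a ∨ d, h(b), a ∨ b) ∨ g(f(c, a), d, a ∨ b ∨ d) ∨ h(a ∨ b) ∨ h(f(a ∨ d, b ∨ d))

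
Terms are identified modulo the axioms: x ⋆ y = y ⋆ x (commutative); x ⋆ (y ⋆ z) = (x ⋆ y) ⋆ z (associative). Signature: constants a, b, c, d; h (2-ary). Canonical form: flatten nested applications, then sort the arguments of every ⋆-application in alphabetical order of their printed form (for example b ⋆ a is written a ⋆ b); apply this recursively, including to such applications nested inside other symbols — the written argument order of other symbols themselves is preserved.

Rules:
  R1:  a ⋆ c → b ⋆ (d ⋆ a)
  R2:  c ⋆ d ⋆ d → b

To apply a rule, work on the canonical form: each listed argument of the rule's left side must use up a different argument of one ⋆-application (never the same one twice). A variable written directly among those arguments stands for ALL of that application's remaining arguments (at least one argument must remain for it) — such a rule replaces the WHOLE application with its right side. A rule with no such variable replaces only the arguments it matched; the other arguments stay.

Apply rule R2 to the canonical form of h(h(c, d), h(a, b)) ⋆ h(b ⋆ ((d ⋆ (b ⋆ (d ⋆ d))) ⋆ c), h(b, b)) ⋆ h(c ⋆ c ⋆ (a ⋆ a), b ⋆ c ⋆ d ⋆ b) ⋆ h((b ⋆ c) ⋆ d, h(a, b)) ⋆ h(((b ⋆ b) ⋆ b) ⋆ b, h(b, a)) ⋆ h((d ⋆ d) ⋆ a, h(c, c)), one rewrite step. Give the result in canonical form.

Canonical form:  h(a ⋆ a ⋆ c ⋆ c, b ⋆ b ⋆ c ⋆ d) ⋆ h(a ⋆ d ⋆ d, h(c, c)) ⋆ h(b ⋆ b ⋆ b ⋆ b, h(b, a)) ⋆ h(b ⋆ b ⋆ c ⋆ d ⋆ d ⋆ d, h(b, b)) ⋆ h(b ⋆ c ⋆ d, h(a, b)) ⋆ h(h(c, d), h(a, b))
Match R2:  consume c, d, d
New term:  h(a ⋆ a ⋆ c ⋆ c, b ⋆ b ⋆ c ⋆ d) ⋆ h(a ⋆ d ⋆ d, h(c, c)) ⋆ h(b ⋆ b ⋆ b ⋆ b, h(b, a)) ⋆ h(b ⋆ b ⋆ b ⋆ d, h(b, b)) ⋆ h(b ⋆ c ⋆ d, h(a, b)) ⋆ h(h(c, d), h(a, b))

Answer: h(a ⋆ a ⋆ c ⋆ c, b ⋆ b ⋆ c ⋆ d) ⋆ h(a ⋆ d ⋆ d, h(c, c)) ⋆ h(b ⋆ b ⋆ b ⋆ b, h(b, a)) ⋆ h(b ⋆ b ⋆ b ⋆ d, h(b, b)) ⋆ h(b ⋆ c ⋆ d, h(a, b)) ⋆ h(h(c, d), h(a, b))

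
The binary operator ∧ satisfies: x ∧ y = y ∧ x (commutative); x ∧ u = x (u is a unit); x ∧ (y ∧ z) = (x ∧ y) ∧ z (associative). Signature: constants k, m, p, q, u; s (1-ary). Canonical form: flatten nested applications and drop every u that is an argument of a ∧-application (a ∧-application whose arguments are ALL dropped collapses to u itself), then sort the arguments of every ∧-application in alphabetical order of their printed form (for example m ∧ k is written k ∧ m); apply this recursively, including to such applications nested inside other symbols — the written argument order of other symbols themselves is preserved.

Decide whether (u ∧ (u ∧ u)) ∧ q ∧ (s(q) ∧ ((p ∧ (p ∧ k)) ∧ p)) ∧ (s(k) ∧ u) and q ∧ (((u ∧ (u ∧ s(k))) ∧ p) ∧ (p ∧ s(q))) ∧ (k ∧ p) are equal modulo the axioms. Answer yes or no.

Answer: yes — both canonical forms are k ∧ p ∧ p ∧ p ∧ q ∧ s(k) ∧ s(q)

Derivation:
Left:  (u ∧ (u ∧ u)) ∧ q ∧ (s(q) ∧ ((p ∧ (p ∧ k)) ∧ p)) ∧ (s(k) ∧ u)
  Merge nested applications:  u ∧ u ∧ u ∧ q ∧ s(q) ∧ p ∧ p ∧ k ∧ p ∧ s(k) ∧ u
  Unit:  drop u (×4)
  Sort arguments:  k ∧ p ∧ p ∧ p ∧ q ∧ s(k) ∧ s(q)
Right:  q ∧ (((u ∧ (u ∧ s(k))) ∧ p) ∧ (p ∧ s(q))) ∧ (k ∧ p)
  Un-nest:  q ∧ u ∧ u ∧ s(k) ∧ p ∧ p ∧ s(q) ∧ k ∧ p
  Unit:  drop u (×2)
  Order the arguments:  k ∧ p ∧ p ∧ p ∧ q ∧ s(k) ∧ s(q)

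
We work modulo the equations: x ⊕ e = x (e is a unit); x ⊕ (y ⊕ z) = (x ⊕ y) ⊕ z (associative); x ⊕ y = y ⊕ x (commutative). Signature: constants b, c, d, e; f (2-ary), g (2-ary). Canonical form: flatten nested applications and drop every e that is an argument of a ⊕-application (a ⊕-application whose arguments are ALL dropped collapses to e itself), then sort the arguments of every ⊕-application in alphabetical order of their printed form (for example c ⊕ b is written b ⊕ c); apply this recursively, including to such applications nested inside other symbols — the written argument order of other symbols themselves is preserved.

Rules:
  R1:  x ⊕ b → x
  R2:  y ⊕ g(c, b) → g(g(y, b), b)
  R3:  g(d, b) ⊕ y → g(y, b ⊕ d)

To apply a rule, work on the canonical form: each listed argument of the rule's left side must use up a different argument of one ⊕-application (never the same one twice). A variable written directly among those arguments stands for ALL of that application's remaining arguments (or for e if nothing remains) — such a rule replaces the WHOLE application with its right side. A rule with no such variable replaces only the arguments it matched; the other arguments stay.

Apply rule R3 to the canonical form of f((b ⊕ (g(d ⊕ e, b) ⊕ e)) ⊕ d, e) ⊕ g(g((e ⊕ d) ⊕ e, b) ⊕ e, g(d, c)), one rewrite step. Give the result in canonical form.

Answer: f(g(b ⊕ d, b ⊕ d), e) ⊕ g(g(d, b), g(d, c))

Derivation:
Canonical form:  f(b ⊕ d ⊕ g(d, b), e) ⊕ g(g(d, b), g(d, c))
Match R3:  consume g(d, b);  y := b ⊕ d
The variable takes the whole remainder — replace the entire application.
Giving:  f(g(b ⊕ d, b ⊕ d), e) ⊕ g(g(d, b), g(d, c))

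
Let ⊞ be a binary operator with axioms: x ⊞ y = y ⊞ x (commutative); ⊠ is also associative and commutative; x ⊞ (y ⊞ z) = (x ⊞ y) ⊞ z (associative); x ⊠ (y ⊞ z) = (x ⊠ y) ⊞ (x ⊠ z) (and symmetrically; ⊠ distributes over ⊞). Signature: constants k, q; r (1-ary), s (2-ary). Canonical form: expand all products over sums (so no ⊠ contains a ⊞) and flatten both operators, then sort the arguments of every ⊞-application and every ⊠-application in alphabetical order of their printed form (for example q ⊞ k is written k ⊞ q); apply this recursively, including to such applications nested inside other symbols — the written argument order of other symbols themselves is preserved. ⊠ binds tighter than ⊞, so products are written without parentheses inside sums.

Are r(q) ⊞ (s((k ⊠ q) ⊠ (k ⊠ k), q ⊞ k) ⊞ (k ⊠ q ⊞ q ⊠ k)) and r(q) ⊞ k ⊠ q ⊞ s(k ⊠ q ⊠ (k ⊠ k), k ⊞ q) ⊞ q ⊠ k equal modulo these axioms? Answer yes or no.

Left:  r(q) ⊞ (s((k ⊠ q) ⊠ (k ⊠ k), q ⊞ k) ⊞ (k ⊠ q ⊞ q ⊠ k))
  Merge nested applications:  r(q) ⊞ s(k ⊠ k ⊠ k ⊠ q, k ⊞ q) ⊞ k ⊠ q ⊞ k ⊠ q
  Sort:  k ⊠ q ⊞ k ⊠ q ⊞ r(q) ⊞ s(k ⊠ k ⊠ k ⊠ q, k ⊞ q)
Right:  r(q) ⊞ k ⊠ q ⊞ s(k ⊠ q ⊠ (k ⊠ k), k ⊞ q) ⊞ q ⊠ k
  Un-nest:  r(q) ⊞ k ⊠ q ⊞ s(k ⊠ k ⊠ k ⊠ q, k ⊞ q) ⊞ k ⊠ q
  Sort arguments:  k ⊠ q ⊞ k ⊠ q ⊞ r(q) ⊞ s(k ⊠ k ⊠ k ⊠ q, k ⊞ q)

Answer: yes — both canonical forms are k ⊠ q ⊞ k ⊠ q ⊞ r(q) ⊞ s(k ⊠ k ⊠ k ⊠ q, k ⊞ q)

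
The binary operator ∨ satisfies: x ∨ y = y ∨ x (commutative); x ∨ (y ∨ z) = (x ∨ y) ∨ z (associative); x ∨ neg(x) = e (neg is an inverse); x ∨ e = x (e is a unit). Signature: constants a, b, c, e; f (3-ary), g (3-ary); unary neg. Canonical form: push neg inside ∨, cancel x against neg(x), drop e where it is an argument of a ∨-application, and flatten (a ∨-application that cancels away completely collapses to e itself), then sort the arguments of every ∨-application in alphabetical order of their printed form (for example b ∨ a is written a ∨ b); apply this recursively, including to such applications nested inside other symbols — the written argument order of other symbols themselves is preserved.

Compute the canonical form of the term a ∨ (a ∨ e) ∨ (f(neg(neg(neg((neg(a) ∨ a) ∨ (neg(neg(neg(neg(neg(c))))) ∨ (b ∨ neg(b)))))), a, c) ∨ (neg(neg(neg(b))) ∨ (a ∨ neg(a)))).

Push neg inside:  distribute neg over ∨ and collapse double neg
Combine occurrences:  a ∨ a ∨ f(c, a, c) ∨ neg(b)

Answer: a ∨ a ∨ f(c, a, c) ∨ neg(b)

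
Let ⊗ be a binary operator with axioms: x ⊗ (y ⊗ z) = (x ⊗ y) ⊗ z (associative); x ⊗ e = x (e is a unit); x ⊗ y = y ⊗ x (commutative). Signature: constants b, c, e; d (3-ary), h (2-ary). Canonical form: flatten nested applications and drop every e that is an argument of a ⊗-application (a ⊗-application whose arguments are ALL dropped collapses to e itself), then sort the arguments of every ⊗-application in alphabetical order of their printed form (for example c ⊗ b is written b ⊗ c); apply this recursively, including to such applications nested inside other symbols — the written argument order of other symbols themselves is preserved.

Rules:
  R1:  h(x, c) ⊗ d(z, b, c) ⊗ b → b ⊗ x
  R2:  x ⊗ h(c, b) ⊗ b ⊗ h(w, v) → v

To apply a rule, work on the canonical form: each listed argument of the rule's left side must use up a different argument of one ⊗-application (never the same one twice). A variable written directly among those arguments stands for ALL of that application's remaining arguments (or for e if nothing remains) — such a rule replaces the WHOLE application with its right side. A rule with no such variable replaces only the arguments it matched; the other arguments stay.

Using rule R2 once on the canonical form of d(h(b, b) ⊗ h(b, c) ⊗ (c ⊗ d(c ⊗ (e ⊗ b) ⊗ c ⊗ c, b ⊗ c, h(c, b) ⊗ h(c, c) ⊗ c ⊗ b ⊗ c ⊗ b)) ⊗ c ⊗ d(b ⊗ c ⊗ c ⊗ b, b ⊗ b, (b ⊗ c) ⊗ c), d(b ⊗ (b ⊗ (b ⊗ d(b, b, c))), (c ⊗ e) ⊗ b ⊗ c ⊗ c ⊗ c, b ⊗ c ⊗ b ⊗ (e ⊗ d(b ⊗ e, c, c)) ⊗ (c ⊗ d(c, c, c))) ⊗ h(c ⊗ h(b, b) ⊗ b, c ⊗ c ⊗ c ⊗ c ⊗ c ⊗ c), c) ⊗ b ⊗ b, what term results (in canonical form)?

Canonical form:  b ⊗ b ⊗ d(c ⊗ c ⊗ d(b ⊗ b ⊗ c ⊗ c, b ⊗ b, b ⊗ c ⊗ c) ⊗ d(b ⊗ c ⊗ c ⊗ c, b ⊗ c, b ⊗ b ⊗ c ⊗ c ⊗ h(c, b) ⊗ h(c, c)) ⊗ h(b, b) ⊗ h(b, c), d(b ⊗ b ⊗ b ⊗ d(b, b, c), b ⊗ c ⊗ c ⊗ c ⊗ c, b ⊗ b ⊗ c ⊗ c ⊗ d(b, c, c) ⊗ d(c, c, c)) ⊗ h(b ⊗ c ⊗ h(b, b), c ⊗ c ⊗ c ⊗ c ⊗ c ⊗ c), c)
R2 matches:  uses b, h(c, b), h(c, c);  v := c, w := c, x := b ⊗ c ⊗ c
The extension variable absorbs all remaining arguments, so the whole application is rewritten.
Giving:  b ⊗ b ⊗ d(c ⊗ c ⊗ d(b ⊗ b ⊗ c ⊗ c, b ⊗ b, b ⊗ c ⊗ c) ⊗ d(b ⊗ c ⊗ c ⊗ c, b ⊗ c, c) ⊗ h(b, b) ⊗ h(b, c), d(b ⊗ b ⊗ b ⊗ d(b, b, c), b ⊗ c ⊗ c ⊗ c ⊗ c, b ⊗ b ⊗ c ⊗ c ⊗ d(b, c, c) ⊗ d(c, c, c)) ⊗ h(b ⊗ c ⊗ h(b, b), c ⊗ c ⊗ c ⊗ c ⊗ c ⊗ c), c)

Answer: b ⊗ b ⊗ d(c ⊗ c ⊗ d(b ⊗ b ⊗ c ⊗ c, b ⊗ b, b ⊗ c ⊗ c) ⊗ d(b ⊗ c ⊗ c ⊗ c, b ⊗ c, c) ⊗ h(b, b) ⊗ h(b, c), d(b ⊗ b ⊗ b ⊗ d(b, b, c), b ⊗ c ⊗ c ⊗ c ⊗ c, b ⊗ b ⊗ c ⊗ c ⊗ d(b, c, c) ⊗ d(c, c, c)) ⊗ h(b ⊗ c ⊗ h(b, b), c ⊗ c ⊗ c ⊗ c ⊗ c ⊗ c), c)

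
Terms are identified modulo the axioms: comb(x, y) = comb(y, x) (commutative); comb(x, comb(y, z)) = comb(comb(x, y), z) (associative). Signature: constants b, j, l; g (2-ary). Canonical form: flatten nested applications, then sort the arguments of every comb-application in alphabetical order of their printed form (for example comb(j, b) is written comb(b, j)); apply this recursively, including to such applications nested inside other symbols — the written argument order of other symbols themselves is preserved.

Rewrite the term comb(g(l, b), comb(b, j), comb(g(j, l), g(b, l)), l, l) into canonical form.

Flatten:  comb(g(l, b), b, j, g(j, l), g(b, l), l, l)
Sort arguments:  comb(b, g(b, l), g(j, l), g(l, b), j, l, l)

Answer: comb(b, g(b, l), g(j, l), g(l, b), j, l, l)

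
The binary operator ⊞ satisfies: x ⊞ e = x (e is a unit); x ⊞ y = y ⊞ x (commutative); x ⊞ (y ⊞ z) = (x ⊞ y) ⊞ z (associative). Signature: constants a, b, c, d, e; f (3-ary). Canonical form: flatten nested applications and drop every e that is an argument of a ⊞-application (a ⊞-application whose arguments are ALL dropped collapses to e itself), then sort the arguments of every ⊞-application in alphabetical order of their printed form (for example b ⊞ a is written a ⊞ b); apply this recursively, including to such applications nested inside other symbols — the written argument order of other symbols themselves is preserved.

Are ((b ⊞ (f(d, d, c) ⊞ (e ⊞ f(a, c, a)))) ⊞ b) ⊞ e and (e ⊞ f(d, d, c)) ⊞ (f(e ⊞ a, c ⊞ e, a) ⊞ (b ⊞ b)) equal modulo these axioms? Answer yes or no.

Left:  ((b ⊞ (f(d, d, c) ⊞ (e ⊞ f(a, c, a)))) ⊞ b) ⊞ e
  Merge nested applications:  b ⊞ f(d, d, c) ⊞ e ⊞ f(a, c, a) ⊞ b ⊞ e
  Unit:  drop e (×2)
  Sort:  b ⊞ b ⊞ f(a, c, a) ⊞ f(d, d, c)
Right:  (e ⊞ f(d, d, c)) ⊞ (f(e ⊞ a, c ⊞ e, a) ⊞ (b ⊞ b))
  Un-nest:  e ⊞ f(d, d, c) ⊞ f(e ⊞ a, c ⊞ e, a) ⊞ b ⊞ b
  Canonicalize subterm:  f(e ⊞ a, c ⊞ e, a)  →  f(a, c, a)
  Units out:  drop e
  Sort arguments:  b ⊞ b ⊞ f(a, c, a) ⊞ f(d, d, c)

Answer: yes — both canonical forms are b ⊞ b ⊞ f(a, c, a) ⊞ f(d, d, c)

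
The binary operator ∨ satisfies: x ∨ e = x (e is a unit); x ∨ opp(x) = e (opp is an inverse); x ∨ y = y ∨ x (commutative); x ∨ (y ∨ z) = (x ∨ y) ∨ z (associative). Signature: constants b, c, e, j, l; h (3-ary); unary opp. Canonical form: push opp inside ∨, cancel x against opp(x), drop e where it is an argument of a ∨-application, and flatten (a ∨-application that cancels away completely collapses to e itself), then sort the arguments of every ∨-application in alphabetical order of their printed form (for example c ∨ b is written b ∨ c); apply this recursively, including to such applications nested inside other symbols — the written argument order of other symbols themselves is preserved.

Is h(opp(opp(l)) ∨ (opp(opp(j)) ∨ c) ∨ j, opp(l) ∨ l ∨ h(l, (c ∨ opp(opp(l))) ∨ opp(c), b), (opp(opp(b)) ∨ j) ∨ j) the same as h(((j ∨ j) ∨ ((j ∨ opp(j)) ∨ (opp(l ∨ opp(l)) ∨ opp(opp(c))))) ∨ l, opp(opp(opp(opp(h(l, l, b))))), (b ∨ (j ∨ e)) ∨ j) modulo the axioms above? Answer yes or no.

Answer: yes — both canonical forms are h(c ∨ j ∨ j ∨ l, h(l, l, b), b ∨ j ∨ j)

Derivation:
Left:  h(opp(opp(l)) ∨ (opp(opp(j)) ∨ c) ∨ j, opp(l) ∨ l ∨ h(l, (c ∨ opp(opp(l))) ∨ opp(c), b), (opp(opp(b)) ∨ j) ∨ j)
  Work inside:  opp(l) ∨ l ∨ h(l, (c ∨ opp(opp(l))) ∨ opp(c), b)
  Push opp inside:  distribute opp over ∨ and collapse double opp
  Cancel inverse pairs:  l cancels
  Collect terms:  h(l, l, b)
  Reassemble:  h(c ∨ j ∨ j ∨ l, h(l, l, b), b ∨ j ∨ j)
Right:  h(((j ∨ j) ∨ ((j ∨ opp(j)) ∨ (opp(l ∨ opp(l)) ∨ opp(opp(c))))) ∨ l, opp(opp(opp(opp(h(l, l, b))))), (b ∨ (j ∨ e)) ∨ j)
  Descend into:  ((j ∨ j) ∨ ((j ∨ opp(j)) ∨ (opp(l ∨ opp(l)) ∨ opp(opp(c))))) ∨ l
  Push opp inside:  distribute opp over ∨ and collapse double opp
  Collect:  j ∨ j ∨ l ∨ c
  Order the arguments:  c ∨ j ∨ j ∨ l
  Put back:  h(c ∨ j ∨ j ∨ l, h(l, l, b), b ∨ j ∨ j)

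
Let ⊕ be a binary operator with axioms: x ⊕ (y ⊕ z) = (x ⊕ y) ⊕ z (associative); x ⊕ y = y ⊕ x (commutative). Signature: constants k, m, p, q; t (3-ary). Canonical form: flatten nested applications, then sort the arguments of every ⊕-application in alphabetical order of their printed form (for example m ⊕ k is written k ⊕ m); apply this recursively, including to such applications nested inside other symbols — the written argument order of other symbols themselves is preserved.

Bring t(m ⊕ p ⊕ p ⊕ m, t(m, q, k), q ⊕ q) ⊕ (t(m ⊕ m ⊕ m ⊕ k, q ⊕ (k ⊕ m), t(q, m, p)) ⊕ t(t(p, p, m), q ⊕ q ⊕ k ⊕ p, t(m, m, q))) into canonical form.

Answer: t(k ⊕ m ⊕ m ⊕ m, k ⊕ m ⊕ q, t(q, m, p)) ⊕ t(m ⊕ m ⊕ p ⊕ p, t(m, q, k), q ⊕ q) ⊕ t(t(p, p, m), k ⊕ p ⊕ q ⊕ q, t(m, m, q))

Derivation:
Flatten:  t(m ⊕ p ⊕ p ⊕ m, t(m, q, k), q ⊕ q) ⊕ t(m ⊕ m ⊕ m ⊕ k, q ⊕ (k ⊕ m), t(q, m, p)) ⊕ t(t(p, p, m), q ⊕ q ⊕ k ⊕ p, t(m, m, q))
Simplify inside:  t(m ⊕ p ⊕ p ⊕ m, t(m, q, k), q ⊕ q)  →  t(m ⊕ m ⊕ p ⊕ p, t(m, q, k), q ⊕ q)
Simplify inside:  t(m ⊕ m ⊕ m ⊕ k, q ⊕ (k ⊕ m), t(q, m, p))  →  t(k ⊕ m ⊕ m ⊕ m, k ⊕ m ⊕ q, t(q, m, p))
Simplify inside:  t(t(p, p, m), q ⊕ q ⊕ k ⊕ p, t(m, m, q))  →  t(t(p, p, m), k ⊕ p ⊕ q ⊕ q, t(m, m, q))
Sort arguments:  t(k ⊕ m ⊕ m ⊕ m, k ⊕ m ⊕ q, t(q, m, p)) ⊕ t(m ⊕ m ⊕ p ⊕ p, t(m, q, k), q ⊕ q) ⊕ t(t(p, p, m), k ⊕ p ⊕ q ⊕ q, t(m, m, q))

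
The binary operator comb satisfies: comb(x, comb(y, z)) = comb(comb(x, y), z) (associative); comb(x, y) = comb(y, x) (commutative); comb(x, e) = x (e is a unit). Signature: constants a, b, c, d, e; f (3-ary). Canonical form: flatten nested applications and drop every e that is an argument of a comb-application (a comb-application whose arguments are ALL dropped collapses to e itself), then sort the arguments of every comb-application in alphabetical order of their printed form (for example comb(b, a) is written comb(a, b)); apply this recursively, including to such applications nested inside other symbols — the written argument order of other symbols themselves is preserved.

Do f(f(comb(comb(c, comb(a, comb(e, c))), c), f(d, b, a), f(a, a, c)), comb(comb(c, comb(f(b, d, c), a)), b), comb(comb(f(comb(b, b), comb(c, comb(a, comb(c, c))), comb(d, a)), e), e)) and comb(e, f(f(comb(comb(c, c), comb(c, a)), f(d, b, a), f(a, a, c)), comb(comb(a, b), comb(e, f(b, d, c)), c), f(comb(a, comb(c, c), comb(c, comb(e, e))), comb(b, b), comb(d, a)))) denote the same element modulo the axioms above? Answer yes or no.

Left:  f(f(comb(comb(c, comb(a, comb(e, c))), c), f(d, b, a), f(a, a, c)), comb(comb(c, comb(f(b, d, c), a)), b), comb(comb(f(comb(b, b), comb(c, comb(a, comb(c, c))), comb(d, a)), e), e))
  Focus inside:  comb(comb(f(comb(b, b), comb(c, comb(a, comb(c, c))), comb(d, a)), e), e)
  Un-nest:  comb(f(comb(b, b), comb(c, comb(a, comb(c, c))), comb(d, a)), e, e)
  Simplify inside:  f(comb(b, b), comb(c, comb(a, comb(c, c))), comb(d, a))  →  f(comb(b, b), comb(a, c, c, c), comb(a, d))
  Drop the unit:  drop e (×2)
  Sort arguments:  f(comb(b, b), comb(a, c, c, c), comb(a, d))
  Rebuild:  f(f(comb(a, c, c, c), f(d, b, a), f(a, a, c)), comb(a, b, c, f(b, d, c)), f(comb(b, b), comb(a, c, c, c), comb(a, d)))
Right:  comb(e, f(f(comb(comb(c, c), comb(c, a)), f(d, b, a), f(a, a, c)), comb(comb(a, b), comb(e, f(b, d, c)), c), f(comb(a, comb(c, c), comb(c, comb(e, e))), comb(b, b), comb(d, a))))
  Inside:  f(f(comb(comb(c, c), comb(c, a)), f(d, b, a), f(a, a, c)), comb(comb(a, b), comb(e, f(b, d, c)), c), f(comb(a, comb(c, c), comb(c, comb(e, e))), comb(b, b), comb(d, a)))  →  f(f(comb(a, c, c, c), f(d, b, a), f(a, a, c)), comb(a, b, c, f(b, d, c)), f(comb(a, c, c, c), comb(b, b), comb(a, d)))
  Drop the unit:  drop e
  Sort:  f(f(comb(a, c, c, c), f(d, b, a), f(a, a, c)), comb(a, b, c, f(b, d, c)), f(comb(a, c, c, c), comb(b, b), comb(a, d)))

Answer: no — f(f(comb(a, c, c, c), f(d, b, a), f(a, a, c)), comb(a, b, c, f(b, d, c)), f(comb(b, b), comb(a, c, c, c), comb(a, d))) vs f(f(comb(a, c, c, c), f(d, b, a), f(a, a, c)), comb(a, b, c, f(b, d, c)), f(comb(a, c, c, c), comb(b, b), comb(a, d)))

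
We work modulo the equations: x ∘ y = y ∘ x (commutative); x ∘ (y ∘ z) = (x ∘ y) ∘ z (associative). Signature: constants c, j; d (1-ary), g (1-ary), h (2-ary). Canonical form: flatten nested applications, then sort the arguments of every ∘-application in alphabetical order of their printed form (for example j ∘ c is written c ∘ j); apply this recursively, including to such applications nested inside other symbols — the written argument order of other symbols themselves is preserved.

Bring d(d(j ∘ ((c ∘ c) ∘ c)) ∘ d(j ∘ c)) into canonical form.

Work inside:  d(j ∘ ((c ∘ c) ∘ c)) ∘ d(j ∘ c)
Simplify inside:  d(j ∘ ((c ∘ c) ∘ c))  →  d(c ∘ c ∘ c ∘ j)
Inside:  d(j ∘ c)  →  d(c ∘ j)
Order the arguments:  d(c ∘ c ∘ c ∘ j) ∘ d(c ∘ j)
Put back:  d(d(c ∘ c ∘ c ∘ j) ∘ d(c ∘ j))

Answer: d(d(c ∘ c ∘ c ∘ j) ∘ d(c ∘ j))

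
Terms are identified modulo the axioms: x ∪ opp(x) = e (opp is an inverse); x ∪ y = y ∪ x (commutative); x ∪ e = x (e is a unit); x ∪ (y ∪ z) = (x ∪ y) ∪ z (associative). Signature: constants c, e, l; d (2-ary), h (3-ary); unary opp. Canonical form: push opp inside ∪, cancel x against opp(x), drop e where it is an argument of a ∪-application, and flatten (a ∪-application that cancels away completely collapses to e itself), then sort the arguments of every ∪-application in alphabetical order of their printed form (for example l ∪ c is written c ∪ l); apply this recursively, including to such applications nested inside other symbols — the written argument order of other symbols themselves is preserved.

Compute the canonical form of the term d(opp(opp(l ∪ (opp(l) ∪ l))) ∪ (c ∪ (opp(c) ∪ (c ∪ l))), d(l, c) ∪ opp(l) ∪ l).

Work inside:  opp(opp(l ∪ (opp(l) ∪ l))) ∪ (c ∪ (opp(c) ∪ (c ∪ l)))
Push opp inside:  distribute opp over ∪ and collapse double opp
Collect terms:  l ∪ l ∪ c
Sort arguments:  c ∪ l ∪ l
Rebuild:  d(c ∪ l ∪ l, d(l, c))

Answer: d(c ∪ l ∪ l, d(l, c))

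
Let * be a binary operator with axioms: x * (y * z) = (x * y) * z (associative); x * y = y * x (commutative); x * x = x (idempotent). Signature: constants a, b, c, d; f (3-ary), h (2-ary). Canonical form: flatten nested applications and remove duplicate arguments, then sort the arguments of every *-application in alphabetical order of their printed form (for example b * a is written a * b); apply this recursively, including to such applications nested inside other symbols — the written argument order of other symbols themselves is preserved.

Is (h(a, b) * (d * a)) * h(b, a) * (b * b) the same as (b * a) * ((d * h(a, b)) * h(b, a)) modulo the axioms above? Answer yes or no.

Left:  (h(a, b) * (d * a)) * h(b, a) * (b * b)
  Un-nest:  h(a, b) * d * a * h(b, a) * b * b
  Idempotence:  drop duplicate b
  Order the arguments:  a * b * d * h(a, b) * h(b, a)
Right:  (b * a) * ((d * h(a, b)) * h(b, a))
  Flatten:  b * a * d * h(a, b) * h(b, a)
  Sort:  a * b * d * h(a, b) * h(b, a)

Answer: yes — both canonical forms are a * b * d * h(a, b) * h(b, a)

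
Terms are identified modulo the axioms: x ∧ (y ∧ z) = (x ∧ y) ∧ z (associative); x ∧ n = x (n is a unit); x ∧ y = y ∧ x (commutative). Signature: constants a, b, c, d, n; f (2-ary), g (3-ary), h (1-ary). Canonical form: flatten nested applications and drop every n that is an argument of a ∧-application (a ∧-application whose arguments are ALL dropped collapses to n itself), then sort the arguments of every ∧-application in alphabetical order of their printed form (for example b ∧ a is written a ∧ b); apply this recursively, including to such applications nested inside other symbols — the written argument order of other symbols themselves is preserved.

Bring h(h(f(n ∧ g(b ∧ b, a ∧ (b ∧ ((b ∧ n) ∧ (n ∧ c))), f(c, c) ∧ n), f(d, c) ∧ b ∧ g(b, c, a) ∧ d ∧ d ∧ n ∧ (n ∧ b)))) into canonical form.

Focus inside:  n ∧ g(b ∧ b, a ∧ (b ∧ ((b ∧ n) ∧ (n ∧ c))), f(c, c) ∧ n)
Canonicalize subterm:  g(b ∧ b, a ∧ (b ∧ ((b ∧ n) ∧ (n ∧ c))), f(c, c) ∧ n)  →  g(b ∧ b, a ∧ b ∧ b ∧ c, f(c, c))
Unit:  drop n
Sort:  g(b ∧ b, a ∧ b ∧ b ∧ c, f(c, c))
Rebuild:  h(h(f(g(b ∧ b, a ∧ b ∧ b ∧ c, f(c, c)), b ∧ b ∧ d ∧ d ∧ f(d, c) ∧ g(b, c, a))))

Answer: h(h(f(g(b ∧ b, a ∧ b ∧ b ∧ c, f(c, c)), b ∧ b ∧ d ∧ d ∧ f(d, c) ∧ g(b, c, a))))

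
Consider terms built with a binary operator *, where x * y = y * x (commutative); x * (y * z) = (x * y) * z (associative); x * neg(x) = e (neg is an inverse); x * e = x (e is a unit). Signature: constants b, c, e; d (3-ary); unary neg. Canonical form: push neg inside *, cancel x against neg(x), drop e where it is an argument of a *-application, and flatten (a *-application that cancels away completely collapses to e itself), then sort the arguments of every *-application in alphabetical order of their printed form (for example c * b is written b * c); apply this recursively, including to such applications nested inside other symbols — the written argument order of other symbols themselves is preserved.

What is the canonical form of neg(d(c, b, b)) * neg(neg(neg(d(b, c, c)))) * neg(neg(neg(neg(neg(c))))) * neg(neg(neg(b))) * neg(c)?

Push neg inside:  distribute neg over * and collapse double neg
Collect terms:  neg(d(c, b, b)) * neg(d(b, c, c)) * neg(c) * neg(c) * neg(b)
Sort arguments:  neg(b) * neg(c) * neg(c) * neg(d(b, c, c)) * neg(d(c, b, b))

Answer: neg(b) * neg(c) * neg(c) * neg(d(b, c, c)) * neg(d(c, b, b))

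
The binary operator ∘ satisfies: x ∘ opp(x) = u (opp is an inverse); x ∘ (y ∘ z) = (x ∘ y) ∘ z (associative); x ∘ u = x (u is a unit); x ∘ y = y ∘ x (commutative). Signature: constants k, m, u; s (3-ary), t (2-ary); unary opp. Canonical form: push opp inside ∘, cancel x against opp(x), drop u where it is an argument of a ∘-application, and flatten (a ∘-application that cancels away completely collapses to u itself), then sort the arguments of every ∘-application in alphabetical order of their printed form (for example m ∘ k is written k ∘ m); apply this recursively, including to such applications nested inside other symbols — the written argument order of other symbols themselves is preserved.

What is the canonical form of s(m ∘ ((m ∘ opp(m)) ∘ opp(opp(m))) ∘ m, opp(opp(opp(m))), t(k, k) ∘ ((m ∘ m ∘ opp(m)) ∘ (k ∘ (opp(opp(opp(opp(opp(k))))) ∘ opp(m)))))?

Answer: s(m ∘ m ∘ m, opp(m), t(k, k))

Derivation:
Focus inside:  t(k, k) ∘ ((m ∘ m ∘ opp(m)) ∘ (k ∘ (opp(opp(opp(opp(opp(k))))) ∘ opp(m))))
Push opp inside:  distribute opp over ∘ and collapse double opp
Cancel inverse pairs:  m cancels; k cancels
Combine occurrences:  t(k, k)
Put back:  s(m ∘ m ∘ m, opp(m), t(k, k))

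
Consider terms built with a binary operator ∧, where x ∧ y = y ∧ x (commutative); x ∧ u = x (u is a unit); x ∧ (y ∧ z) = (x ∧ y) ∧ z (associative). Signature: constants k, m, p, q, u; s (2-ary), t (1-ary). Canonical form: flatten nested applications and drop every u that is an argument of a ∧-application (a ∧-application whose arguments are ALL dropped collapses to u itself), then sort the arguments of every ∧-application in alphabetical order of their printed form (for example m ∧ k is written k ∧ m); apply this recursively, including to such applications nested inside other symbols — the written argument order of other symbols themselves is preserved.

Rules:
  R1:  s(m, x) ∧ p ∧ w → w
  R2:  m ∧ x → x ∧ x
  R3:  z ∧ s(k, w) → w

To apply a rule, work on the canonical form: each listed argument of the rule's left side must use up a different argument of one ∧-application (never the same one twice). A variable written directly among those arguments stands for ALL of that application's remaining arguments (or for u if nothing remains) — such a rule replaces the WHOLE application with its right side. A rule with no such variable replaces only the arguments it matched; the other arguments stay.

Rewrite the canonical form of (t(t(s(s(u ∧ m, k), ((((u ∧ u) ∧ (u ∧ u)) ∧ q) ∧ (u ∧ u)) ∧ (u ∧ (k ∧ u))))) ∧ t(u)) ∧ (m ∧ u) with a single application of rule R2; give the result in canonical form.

Canonical form:  m ∧ t(t(s(s(m, k), k ∧ q))) ∧ t(u)
Apply R2:  consuming m;  x := t(t(s(s(m, k), k ∧ q))) ∧ t(u)
Every leftover argument binds to the variable; the entire application is replaced.
Result:  t(t(s(s(m, k), k ∧ q))) ∧ t(t(s(s(m, k), k ∧ q))) ∧ t(u) ∧ t(u)

Answer: t(t(s(s(m, k), k ∧ q))) ∧ t(t(s(s(m, k), k ∧ q))) ∧ t(u) ∧ t(u)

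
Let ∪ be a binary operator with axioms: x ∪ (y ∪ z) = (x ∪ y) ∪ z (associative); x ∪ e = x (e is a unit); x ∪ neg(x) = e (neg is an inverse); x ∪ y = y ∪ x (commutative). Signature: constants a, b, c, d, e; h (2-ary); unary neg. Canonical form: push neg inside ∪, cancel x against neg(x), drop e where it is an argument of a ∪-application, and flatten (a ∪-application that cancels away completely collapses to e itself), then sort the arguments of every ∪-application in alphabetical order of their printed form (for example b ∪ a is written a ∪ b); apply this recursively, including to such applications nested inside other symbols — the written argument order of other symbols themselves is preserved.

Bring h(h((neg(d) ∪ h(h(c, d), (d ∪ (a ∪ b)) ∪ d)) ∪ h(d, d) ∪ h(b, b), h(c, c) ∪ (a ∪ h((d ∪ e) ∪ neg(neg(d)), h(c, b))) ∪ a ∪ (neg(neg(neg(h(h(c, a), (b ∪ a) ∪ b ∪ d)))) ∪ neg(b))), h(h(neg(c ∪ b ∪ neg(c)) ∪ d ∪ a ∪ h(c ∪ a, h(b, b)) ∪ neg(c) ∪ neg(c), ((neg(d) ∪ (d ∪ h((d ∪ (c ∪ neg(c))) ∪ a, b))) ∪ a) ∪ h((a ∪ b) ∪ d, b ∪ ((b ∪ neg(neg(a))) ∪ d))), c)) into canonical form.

Descend into:  h(c, c) ∪ (a ∪ h((d ∪ e) ∪ neg(neg(d)), h(c, b))) ∪ a ∪ (neg(neg(neg(h(h(c, a), (b ∪ a) ∪ b ∪ d)))) ∪ neg(b))
Push neg inside:  distribute neg over ∪ and collapse double neg
Collect terms:  h(c, c) ∪ a ∪ a ∪ h(d ∪ d, h(c, b)) ∪ neg(h(h(c, a), a ∪ b ∪ b ∪ d)) ∪ neg(b)
Sort arguments:  a ∪ a ∪ h(c, c) ∪ h(d ∪ d, h(c, b)) ∪ neg(b) ∪ neg(h(h(c, a), a ∪ b ∪ b ∪ d))
Reassemble:  h(h(h(b, b) ∪ h(d, d) ∪ h(h(c, d), a ∪ b ∪ d ∪ d) ∪ neg(d), a ∪ a ∪ h(c, c) ∪ h(d ∪ d, h(c, b)) ∪ neg(b) ∪ neg(h(h(c, a), a ∪ b ∪ b ∪ d))), h(h(a ∪ d ∪ h(a ∪ c, h(b, b)) ∪ neg(b) ∪ neg(c) ∪ neg(c), a ∪ h(a ∪ b ∪ d, a ∪ b ∪ b ∪ d) ∪ h(a ∪ d, b)), c))

Answer: h(h(h(b, b) ∪ h(d, d) ∪ h(h(c, d), a ∪ b ∪ d ∪ d) ∪ neg(d), a ∪ a ∪ h(c, c) ∪ h(d ∪ d, h(c, b)) ∪ neg(b) ∪ neg(h(h(c, a), a ∪ b ∪ b ∪ d))), h(h(a ∪ d ∪ h(a ∪ c, h(b, b)) ∪ neg(b) ∪ neg(c) ∪ neg(c), a ∪ h(a ∪ b ∪ d, a ∪ b ∪ b ∪ d) ∪ h(a ∪ d, b)), c))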